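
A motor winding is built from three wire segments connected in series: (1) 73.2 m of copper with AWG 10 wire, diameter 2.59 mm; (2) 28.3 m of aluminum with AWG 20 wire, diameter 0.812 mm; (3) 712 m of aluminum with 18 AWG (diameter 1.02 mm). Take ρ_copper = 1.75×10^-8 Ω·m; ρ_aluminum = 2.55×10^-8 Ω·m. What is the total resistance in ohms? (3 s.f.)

23.9 Ω

Seg 1: A = π(2.59/2 mm)² = π(1.2950e-03 m)² = 5.269e-06 m²
R_1 = (1.75×10^-8)(73.2)/(5.269e-06) = 0.2431 Ω
Seg 2: A = π(0.812/2 mm)² = π(4.0600e-04 m)² = 5.178e-07 m²
R_2 = (2.55×10^-8)(28.3)/(5.178e-07) = 1.394 Ω
Seg 3: A = π(1.02/2 mm)² = π(5.1000e-04 m)² = 8.171e-07 m²
R_3 = (2.55×10^-8)(712)/(8.171e-07) = 22.22 Ω
R_total = R_1 + R_2 + R_3 = 23.9 Ω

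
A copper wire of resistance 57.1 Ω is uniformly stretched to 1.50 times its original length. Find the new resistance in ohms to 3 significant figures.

Volume constant ⇒ A' = A/k with k = 1.5. R' = ρ(kL)/(A/k) = k²R.
R' = 2.25 × 57.1 = 128 Ω

128 Ω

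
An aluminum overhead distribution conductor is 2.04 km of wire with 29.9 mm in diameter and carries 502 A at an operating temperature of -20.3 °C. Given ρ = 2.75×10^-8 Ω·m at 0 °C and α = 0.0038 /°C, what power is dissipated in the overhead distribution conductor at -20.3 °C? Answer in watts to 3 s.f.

18600 W

A = π(d/2)² = π(1.4950e-02 m)² = 7.022e-04 m²
R₍0₎ = ρL/A = (2.75×10^-8)(2040)/(7.022e-04) = 0.0799 Ω
R₍-20.3₎ = R₍0₎(1 + αΔT) = 0.0799 × (1 + 0.0038×-20.3) = 0.07373 Ω
P = I²R = (502)² × 0.07373 = 18600 W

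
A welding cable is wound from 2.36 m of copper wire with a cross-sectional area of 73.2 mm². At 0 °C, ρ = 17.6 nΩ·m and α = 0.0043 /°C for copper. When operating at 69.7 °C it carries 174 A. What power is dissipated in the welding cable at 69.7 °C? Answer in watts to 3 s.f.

22.3 W

ρ = 17.6 nΩ·m = 1.76×10^-8 Ω·m
A = 73.2 mm² = 7.320e-05 m²
R₍0₎ = ρL/A = (1.76×10^-8)(2.36)/(7.320e-05) = 5.674×10^-4 Ω
R₍69.7₎ = R₍0₎(1 + αΔT) = 5.674×10^-4 × (1 + 0.0043×69.7) = 7.375×10^-4 Ω
P = I²R = (174)² × 7.375×10^-4 = 22.3 W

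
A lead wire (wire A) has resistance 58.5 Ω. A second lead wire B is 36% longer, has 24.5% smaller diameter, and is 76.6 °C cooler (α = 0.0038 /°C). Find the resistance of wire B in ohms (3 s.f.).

98.9 Ω

R ∝ ρL/d² with ρ ∝ (1+αΔT), so R_B/R_A = (1 + 36/100) × (1 − 24.5/100)⁻² × (1 − 0.0038×76.6)
= 1.36 × 1.754 × 0.7089 = 1.691
R_B = 1.691 × 58.5 = 98.9 Ω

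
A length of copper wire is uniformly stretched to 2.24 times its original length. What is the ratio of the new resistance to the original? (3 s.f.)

5.02

Volume constant ⇒ A' = A/k with k = 2.24. R' = ρ(kL)/(A/k) = k²R.
Factor = 5.02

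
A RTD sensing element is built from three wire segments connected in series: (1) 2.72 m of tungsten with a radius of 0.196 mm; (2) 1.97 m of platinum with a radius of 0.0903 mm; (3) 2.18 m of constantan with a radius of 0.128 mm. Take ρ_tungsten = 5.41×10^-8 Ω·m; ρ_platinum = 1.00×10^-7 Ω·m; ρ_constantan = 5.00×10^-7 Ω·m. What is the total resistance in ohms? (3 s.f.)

Seg 1: A = πr² = π(1.9600e-04 m)² = 1.207e-07 m²
R_1 = (5.41×10^-8)(2.72)/(1.207e-07) = 1.219 Ω
Seg 2: A = πr² = π(9.0300e-05 m)² = 2.562e-08 m²
R_2 = (1.00×10^-7)(1.97)/(2.562e-08) = 7.69 Ω
Seg 3: A = πr² = π(1.2800e-04 m)² = 5.147e-08 m²
R_3 = (5.00×10^-7)(2.18)/(5.147e-08) = 21.18 Ω
R_total = R_1 + R_2 + R_3 = 30.1 Ω

30.1 Ω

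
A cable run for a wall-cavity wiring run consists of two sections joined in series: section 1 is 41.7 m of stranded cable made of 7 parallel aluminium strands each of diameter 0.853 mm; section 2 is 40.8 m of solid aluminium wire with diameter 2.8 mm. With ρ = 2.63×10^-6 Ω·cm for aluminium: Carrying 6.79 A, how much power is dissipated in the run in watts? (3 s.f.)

ρ = 2.63×10^-6 Ω·cm = 2.63×10^-8 Ω·m
Section 1: A_strand = π(4.2650e-04)² = 5.715e-07 m²; R₁ = ρL/(N·A_s) = (2.63×10^-8)(41.7)/(7×5.715e-07) = 0.2742 Ω
Section 2: A = π(d/2)² = π(1.4000e-03 m)² = 6.158e-06 m²
R₂ = (2.63×10^-8)(40.8)/(6.158e-06) = 0.1743 Ω
R = R₁ + R₂ = 0.4484 Ω
P = I²R = (6.79)² × 0.4484 = 20.7 W

20.7 W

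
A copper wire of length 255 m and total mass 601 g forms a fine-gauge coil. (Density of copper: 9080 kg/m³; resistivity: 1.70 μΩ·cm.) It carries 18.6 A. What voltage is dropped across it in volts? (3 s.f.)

ρ = 1.70 μΩ·cm = 1.70×10^-8 Ω·m
A = m/(density·L) = 0.601/(9080×255) = 2.5957e-07 m²
R = ρL/A = (1.70×10^-8)(255)/(2.5957e-07) = 16.7 Ω
V = IR = 18.6 × 16.7 = 311 V

311 V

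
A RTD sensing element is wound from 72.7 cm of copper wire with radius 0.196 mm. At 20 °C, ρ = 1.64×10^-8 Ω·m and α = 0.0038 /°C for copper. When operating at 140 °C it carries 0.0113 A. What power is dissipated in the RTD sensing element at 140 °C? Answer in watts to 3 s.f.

A = πr² = π(1.9600e-04 m)² = 1.207e-07 m²
R₍20₎ = ρL/A = (1.64×10^-8)(0.727)/(1.207e-07) = 0.09879 Ω
R₍140₎ = R₍20₎(1 + αΔT) = 0.09879 × (1 + 0.0038×120) = 0.1438 Ω
P = I²R = (0.0113)² × 0.1438 = 1.84×10^-5 W

1.84×10^-5 W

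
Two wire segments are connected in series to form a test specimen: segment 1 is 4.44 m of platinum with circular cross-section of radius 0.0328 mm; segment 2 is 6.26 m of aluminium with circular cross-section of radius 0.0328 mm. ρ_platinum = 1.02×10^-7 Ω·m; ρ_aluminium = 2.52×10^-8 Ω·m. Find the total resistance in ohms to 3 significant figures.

Segment 1: A = πr² = π(3.2800e-05 m)² = 3.380e-09 m²
R₁ = ρL/A = (1.02×10^-7)(4.44)/(3.380e-09) = 134 Ω
R₂ = (2.52×10^-8)(6.26)/(3.380e-09) = 46.67 Ω
R = R₁ + R₂ = 181 Ω

181 Ω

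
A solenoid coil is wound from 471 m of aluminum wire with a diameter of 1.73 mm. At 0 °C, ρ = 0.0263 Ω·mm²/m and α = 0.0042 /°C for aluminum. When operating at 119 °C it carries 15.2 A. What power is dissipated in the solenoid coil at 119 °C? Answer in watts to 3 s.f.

ρ = 0.0263 Ω·mm²/m = 2.63×10^-8 Ω·m
A = π(d/2)² = π(8.6500e-04 m)² = 2.351e-06 m²
R₍0₎ = ρL/A = (2.63×10^-8)(471)/(2.351e-06) = 5.27 Ω
R₍119₎ = R₍0₎(1 + αΔT) = 5.27 × (1 + 0.0042×119) = 7.904 Ω
P = I²R = (15.2)² × 7.904 = 1830 W

1830 W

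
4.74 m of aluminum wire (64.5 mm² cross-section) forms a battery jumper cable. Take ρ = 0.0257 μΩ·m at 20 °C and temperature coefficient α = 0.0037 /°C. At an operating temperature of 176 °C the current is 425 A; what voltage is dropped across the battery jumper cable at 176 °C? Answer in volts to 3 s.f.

1.27 V

ρ = 0.0257 μΩ·m = 2.57×10^-8 Ω·m
A = 64.5 mm² = 6.450e-05 m²
R₍20₎ = ρL/A = (2.57×10^-8)(4.74)/(6.450e-05) = 0.001889 Ω
R₍176₎ = R₍20₎(1 + αΔT) = 0.001889 × (1 + 0.0037×156) = 0.002979 Ω
V = IR = 425 × 0.002979 = 1.27 V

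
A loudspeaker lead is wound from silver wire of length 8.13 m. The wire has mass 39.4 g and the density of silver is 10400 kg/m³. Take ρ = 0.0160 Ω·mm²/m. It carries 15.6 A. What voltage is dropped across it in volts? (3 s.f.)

4.35 V

ρ = 0.0160 Ω·mm²/m = 1.60×10^-8 Ω·m
A = m/(density·L) = 0.0394/(10400×8.13) = 4.6599e-07 m²
R = ρL/A = (1.60×10^-8)(8.13)/(4.6599e-07) = 0.2792 Ω
V = IR = 15.6 × 0.2792 = 4.35 V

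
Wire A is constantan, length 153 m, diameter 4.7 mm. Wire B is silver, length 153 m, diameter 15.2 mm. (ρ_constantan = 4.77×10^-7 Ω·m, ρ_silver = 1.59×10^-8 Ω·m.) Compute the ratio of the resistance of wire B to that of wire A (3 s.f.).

0.00319

R ∝ ρL/d², so R_B/R_A = (ρ_B/ρ_A) × (d_A/d_B)²
= (1.59×10^-8/4.77×10^-7) × (4.7/15.2)² = 0.00319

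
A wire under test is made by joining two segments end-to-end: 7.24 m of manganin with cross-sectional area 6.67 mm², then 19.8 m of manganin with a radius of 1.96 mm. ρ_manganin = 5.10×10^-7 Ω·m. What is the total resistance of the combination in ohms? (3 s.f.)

Segment 1: A = 6.67 mm² = 6.670e-06 m²
R₁ = ρL/A = (5.10×10^-7)(7.24)/(6.670e-06) = 0.5536 Ω
Segment 2: A = πr² = π(1.9600e-03 m)² = 1.207e-05 m²
R₂ = (5.10×10^-7)(19.8)/(1.207e-05) = 0.8367 Ω
R = R₁ + R₂ = 1.39 Ω

1.39 Ω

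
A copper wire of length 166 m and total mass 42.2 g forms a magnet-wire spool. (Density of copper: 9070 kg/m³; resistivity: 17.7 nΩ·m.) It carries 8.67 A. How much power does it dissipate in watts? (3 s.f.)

ρ = 17.7 nΩ·m = 1.77×10^-8 Ω·m
A = m/(density·L) = 0.0422/(9070×166) = 2.8028e-08 m²
R = ρL/A = (1.77×10^-8)(166)/(2.8028e-08) = 104.8 Ω
P = I²R = (8.67)² × 104.8 = 7880 W

7880 W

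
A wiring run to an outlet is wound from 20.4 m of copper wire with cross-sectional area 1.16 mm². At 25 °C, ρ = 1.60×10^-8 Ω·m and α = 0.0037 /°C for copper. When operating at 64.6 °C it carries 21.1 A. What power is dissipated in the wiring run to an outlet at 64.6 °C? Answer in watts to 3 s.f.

A = 1.16 mm² = 1.160e-06 m²
R₍25₎ = ρL/A = (1.60×10^-8)(20.4)/(1.160e-06) = 0.2814 Ω
R₍64.6₎ = R₍25₎(1 + αΔT) = 0.2814 × (1 + 0.0037×39.6) = 0.3226 Ω
P = I²R = (21.1)² × 0.3226 = 144 W

144 W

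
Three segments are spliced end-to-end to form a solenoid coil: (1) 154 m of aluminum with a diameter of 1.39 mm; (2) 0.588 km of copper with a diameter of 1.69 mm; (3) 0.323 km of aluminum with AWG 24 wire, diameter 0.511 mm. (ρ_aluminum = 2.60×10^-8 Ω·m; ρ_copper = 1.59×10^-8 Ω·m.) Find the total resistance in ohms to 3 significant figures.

Seg 1: A = π(d/2)² = π(6.9500e-04 m)² = 1.517e-06 m²
R_1 = (2.60×10^-8)(154)/(1.517e-06) = 2.639 Ω
Seg 2: A = π(d/2)² = π(8.4500e-04 m)² = 2.243e-06 m²
R_2 = (1.59×10^-8)(588)/(2.243e-06) = 4.168 Ω
Seg 3: A = π(0.511/2 mm)² = π(2.5550e-04 m)² = 2.051e-07 m²
R_3 = (2.60×10^-8)(323)/(2.051e-07) = 40.95 Ω
R_total = R_1 + R_2 + R_3 = 47.8 Ω

47.8 Ω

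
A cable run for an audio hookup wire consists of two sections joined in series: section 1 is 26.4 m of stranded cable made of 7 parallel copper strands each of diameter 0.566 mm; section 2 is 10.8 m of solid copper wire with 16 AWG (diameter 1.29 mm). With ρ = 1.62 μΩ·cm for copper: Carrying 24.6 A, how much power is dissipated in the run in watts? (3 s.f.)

ρ = 1.62 μΩ·cm = 1.62×10^-8 Ω·m
Section 1: A_strand = π(2.8300e-04)² = 2.516e-07 m²; R₁ = ρL/(N·A_s) = (1.62×10^-8)(26.4)/(7×2.516e-07) = 0.2428 Ω
Section 2: A = π(1.29/2 mm)² = π(6.4500e-04 m)² = 1.307e-06 m²
R₂ = (1.62×10^-8)(10.8)/(1.307e-06) = 0.1339 Ω
R = R₁ + R₂ = 0.3767 Ω
P = I²R = (24.6)² × 0.3767 = 228 W

228 W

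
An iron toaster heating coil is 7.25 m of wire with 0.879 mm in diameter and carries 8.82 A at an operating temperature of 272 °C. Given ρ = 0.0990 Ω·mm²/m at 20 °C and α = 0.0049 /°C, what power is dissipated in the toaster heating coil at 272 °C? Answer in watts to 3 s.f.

ρ = 0.0990 Ω·mm²/m = 9.90×10^-8 Ω·m
A = π(d/2)² = π(4.3950e-04 m)² = 6.068e-07 m²
R₍20₎ = ρL/A = (9.90×10^-8)(7.25)/(6.068e-07) = 1.183 Ω
R₍272₎ = R₍20₎(1 + αΔT) = 1.183 × (1 + 0.0049×252) = 2.643 Ω
P = I²R = (8.82)² × 2.643 = 206 W

206 W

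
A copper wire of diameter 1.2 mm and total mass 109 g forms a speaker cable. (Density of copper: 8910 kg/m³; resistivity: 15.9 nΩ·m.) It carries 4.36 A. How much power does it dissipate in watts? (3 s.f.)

ρ = 15.9 nΩ·m = 1.59×10^-8 Ω·m
A = π(d/2)² = π(6.0000e-04 m)² = 1.1310e-06 m²
L = m/(density·A) = 0.109/(8910×1.1310e-06) = 10.82 m
R = ρL/A = (1.59×10^-8)(10.82)/(1.1310e-06) = 0.1521 Ω
P = I²R = (4.36)² × 0.1521 = 2.89 W

2.89 W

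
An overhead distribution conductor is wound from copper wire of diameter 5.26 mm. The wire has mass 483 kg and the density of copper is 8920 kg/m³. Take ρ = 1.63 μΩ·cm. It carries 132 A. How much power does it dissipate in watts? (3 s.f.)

32600 W

ρ = 1.63 μΩ·cm = 1.63×10^-8 Ω·m
A = π(d/2)² = π(2.6300e-03 m)² = 2.1730e-05 m²
L = m/(density·A) = 483/(8920×2.1730e-05) = 2492 m
R = ρL/A = (1.63×10^-8)(2492)/(2.1730e-05) = 1.869 Ω
P = I²R = (132)² × 1.869 = 32600 W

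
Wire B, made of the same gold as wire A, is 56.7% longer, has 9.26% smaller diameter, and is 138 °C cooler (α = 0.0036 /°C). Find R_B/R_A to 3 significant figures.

R ∝ ρL/d² with ρ ∝ (1+αΔT), so R_B/R_A = (1 + 56.7/100) × (1 − 9.26/100)⁻² × (1 − 0.0036×138)
= 1.567 × 1.214 × 0.5032 = 0.958

0.958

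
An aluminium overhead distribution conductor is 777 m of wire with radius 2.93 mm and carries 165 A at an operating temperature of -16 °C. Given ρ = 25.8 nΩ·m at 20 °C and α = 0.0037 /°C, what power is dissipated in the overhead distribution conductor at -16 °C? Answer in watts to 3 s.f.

17500 W

ρ = 25.8 nΩ·m = 2.58×10^-8 Ω·m
A = πr² = π(2.9300e-03 m)² = 2.697e-05 m²
R₍20₎ = ρL/A = (2.58×10^-8)(777)/(2.697e-05) = 0.7433 Ω
R₍-16₎ = R₍20₎(1 + αΔT) = 0.7433 × (1 + 0.0037×-36) = 0.6443 Ω
P = I²R = (165)² × 0.6443 = 17500 W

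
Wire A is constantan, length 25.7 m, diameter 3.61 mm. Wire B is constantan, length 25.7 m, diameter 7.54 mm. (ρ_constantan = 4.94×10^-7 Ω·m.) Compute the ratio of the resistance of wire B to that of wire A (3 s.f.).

0.229

R ∝ ρL/d², so R_B/R_A = (d_A/d_B)²
= (3.61/7.54)² = 0.229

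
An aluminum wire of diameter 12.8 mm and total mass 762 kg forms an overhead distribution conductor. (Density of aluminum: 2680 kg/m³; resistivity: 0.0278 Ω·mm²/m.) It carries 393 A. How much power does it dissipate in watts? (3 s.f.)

73700 W

ρ = 0.0278 Ω·mm²/m = 2.78×10^-8 Ω·m
A = π(d/2)² = π(6.4000e-03 m)² = 1.2868e-04 m²
L = m/(density·A) = 762/(2680×1.2868e-04) = 2210 m
R = ρL/A = (2.78×10^-8)(2210)/(1.2868e-04) = 0.4774 Ω
P = I²R = (393)² × 0.4774 = 73700 W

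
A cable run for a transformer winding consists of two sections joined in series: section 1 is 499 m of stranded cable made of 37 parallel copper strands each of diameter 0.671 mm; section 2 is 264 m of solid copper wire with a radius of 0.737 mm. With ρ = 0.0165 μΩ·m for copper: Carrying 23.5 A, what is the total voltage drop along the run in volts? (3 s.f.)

ρ = 0.0165 μΩ·m = 1.65×10^-8 Ω·m
Section 1: A_strand = π(3.3550e-04)² = 3.536e-07 m²; R₁ = ρL/(N·A_s) = (1.65×10^-8)(499)/(37×3.536e-07) = 0.6293 Ω
Section 2: A = πr² = π(7.3700e-04 m)² = 1.706e-06 m²
R₂ = (1.65×10^-8)(264)/(1.706e-06) = 2.553 Ω
R = R₁ + R₂ = 3.182 Ω
V = IR = 23.5 × 3.182 = 74.8 V

74.8 V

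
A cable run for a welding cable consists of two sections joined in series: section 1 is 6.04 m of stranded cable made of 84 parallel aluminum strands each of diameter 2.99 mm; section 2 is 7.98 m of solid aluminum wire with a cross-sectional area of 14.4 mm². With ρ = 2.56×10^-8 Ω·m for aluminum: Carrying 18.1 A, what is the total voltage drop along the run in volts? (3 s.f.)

Section 1: A_strand = π(1.4950e-03)² = 7.022e-06 m²; R₁ = ρL/(N·A_s) = (2.56×10^-8)(6.04)/(84×7.022e-06) = 2.622×10^-4 Ω
Section 2: A = 14.4 mm² = 1.440e-05 m²
R₂ = (2.56×10^-8)(7.98)/(1.440e-05) = 0.01419 Ω
R = R₁ + R₂ = 0.01445 Ω
V = IR = 18.1 × 0.01445 = 0.262 V

0.262 V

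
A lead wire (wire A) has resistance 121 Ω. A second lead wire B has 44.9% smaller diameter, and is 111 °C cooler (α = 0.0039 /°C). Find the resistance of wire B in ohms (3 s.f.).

226 Ω

R ∝ ρL/d² with ρ ∝ (1+αΔT), so R_B/R_A = (1 − 44.9/100)⁻² × (1 − 0.0039×111)
= 3.294 × 0.5671 = 1.868
R_B = 1.868 × 121 = 226 Ω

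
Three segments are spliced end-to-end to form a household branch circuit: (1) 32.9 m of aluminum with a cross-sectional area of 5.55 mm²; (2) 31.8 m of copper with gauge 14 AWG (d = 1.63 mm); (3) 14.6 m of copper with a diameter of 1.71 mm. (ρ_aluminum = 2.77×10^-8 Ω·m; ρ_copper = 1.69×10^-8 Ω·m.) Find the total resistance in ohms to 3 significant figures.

Seg 1: A = 5.55 mm² = 5.550e-06 m²
R_1 = (2.77×10^-8)(32.9)/(5.550e-06) = 0.1642 Ω
Seg 2: A = π(1.63/2 mm)² = π(8.1500e-04 m)² = 2.087e-06 m²
R_2 = (1.69×10^-8)(31.8)/(2.087e-06) = 0.2575 Ω
Seg 3: A = π(d/2)² = π(8.5500e-04 m)² = 2.297e-06 m²
R_3 = (1.69×10^-8)(14.6)/(2.297e-06) = 0.1074 Ω
R_total = R_1 + R_2 + R_3 = 0.529 Ω

0.529 Ω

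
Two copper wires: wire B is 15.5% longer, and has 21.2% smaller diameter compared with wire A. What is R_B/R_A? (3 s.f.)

1.86

R ∝ L/d², so R_B/R_A = (1 + 15.5/100) × (1 − 21.2/100)⁻²
= 1.155 × 1.611 = 1.86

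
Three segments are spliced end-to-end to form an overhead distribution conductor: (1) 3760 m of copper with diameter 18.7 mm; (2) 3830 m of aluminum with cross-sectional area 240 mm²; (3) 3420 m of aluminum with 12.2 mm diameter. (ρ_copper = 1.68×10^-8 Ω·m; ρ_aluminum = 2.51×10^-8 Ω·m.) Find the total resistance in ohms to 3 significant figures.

Seg 1: A = π(d/2)² = π(9.3500e-03 m)² = 2.746e-04 m²
R_1 = (1.68×10^-8)(3760)/(2.746e-04) = 0.23 Ω
Seg 2: A = 240 mm² = 2.400e-04 m²
R_2 = (2.51×10^-8)(3830)/(2.400e-04) = 0.4006 Ω
Seg 3: A = π(d/2)² = π(6.1000e-03 m)² = 1.169e-04 m²
R_3 = (2.51×10^-8)(3420)/(1.169e-04) = 0.7343 Ω
R_total = R_1 + R_2 + R_3 = 1.36 Ω

1.36 Ω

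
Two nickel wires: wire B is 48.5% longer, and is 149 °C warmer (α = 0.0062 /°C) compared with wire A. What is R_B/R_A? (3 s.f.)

2.86

R ∝ ρL/d² with ρ ∝ (1+αΔT), so R_B/R_A = (1 + 48.5/100) × (1 + 0.0062×149)
= 1.485 × 1.924 = 2.86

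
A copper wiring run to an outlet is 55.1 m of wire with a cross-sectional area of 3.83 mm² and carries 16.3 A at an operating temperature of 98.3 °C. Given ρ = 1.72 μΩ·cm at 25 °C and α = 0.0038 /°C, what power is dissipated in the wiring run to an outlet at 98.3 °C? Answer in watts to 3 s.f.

84.1 W

ρ = 1.72 μΩ·cm = 1.72×10^-8 Ω·m
A = 3.83 mm² = 3.830e-06 m²
R₍25₎ = ρL/A = (1.72×10^-8)(55.1)/(3.830e-06) = 0.2474 Ω
R₍98.3₎ = R₍25₎(1 + αΔT) = 0.2474 × (1 + 0.0038×73.3) = 0.3164 Ω
P = I²R = (16.3)² × 0.3164 = 84.1 W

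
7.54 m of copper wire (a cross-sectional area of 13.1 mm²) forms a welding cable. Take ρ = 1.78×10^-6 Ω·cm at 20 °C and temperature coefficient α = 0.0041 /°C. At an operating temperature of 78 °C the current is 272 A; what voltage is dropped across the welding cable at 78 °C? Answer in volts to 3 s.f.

ρ = 1.78×10^-6 Ω·cm = 1.78×10^-8 Ω·m
A = 13.1 mm² = 1.310e-05 m²
R₍20₎ = ρL/A = (1.78×10^-8)(7.54)/(1.310e-05) = 0.01025 Ω
R₍78₎ = R₍20₎(1 + αΔT) = 0.01025 × (1 + 0.0041×58) = 0.01268 Ω
V = IR = 272 × 0.01268 = 3.45 V

3.45 V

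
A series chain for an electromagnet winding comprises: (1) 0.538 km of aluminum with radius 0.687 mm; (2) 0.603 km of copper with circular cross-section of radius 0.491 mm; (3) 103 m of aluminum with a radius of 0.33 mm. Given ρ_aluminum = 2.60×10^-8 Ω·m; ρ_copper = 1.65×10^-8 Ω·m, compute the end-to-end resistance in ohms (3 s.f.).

Seg 1: A = πr² = π(6.8700e-04 m)² = 1.483e-06 m²
R_1 = (2.60×10^-8)(538)/(1.483e-06) = 9.434 Ω
Seg 2: A = πr² = π(4.9100e-04 m)² = 7.574e-07 m²
R_2 = (1.65×10^-8)(603)/(7.574e-07) = 13.14 Ω
Seg 3: A = πr² = π(3.3000e-04 m)² = 3.421e-07 m²
R_3 = (2.60×10^-8)(103)/(3.421e-07) = 7.828 Ω
R_total = R_1 + R_2 + R_3 = 30.4 Ω

30.4 Ω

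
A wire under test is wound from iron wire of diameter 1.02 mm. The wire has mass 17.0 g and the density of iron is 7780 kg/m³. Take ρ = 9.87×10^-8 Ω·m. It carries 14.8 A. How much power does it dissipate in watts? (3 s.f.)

70.8 W

A = π(d/2)² = π(5.1000e-04 m)² = 8.1713e-07 m²
L = m/(density·A) = 0.017/(7780×8.1713e-07) = 2.674 m
R = ρL/A = (9.87×10^-8)(2.674)/(8.1713e-07) = 0.323 Ω
P = I²R = (14.8)² × 0.323 = 70.8 W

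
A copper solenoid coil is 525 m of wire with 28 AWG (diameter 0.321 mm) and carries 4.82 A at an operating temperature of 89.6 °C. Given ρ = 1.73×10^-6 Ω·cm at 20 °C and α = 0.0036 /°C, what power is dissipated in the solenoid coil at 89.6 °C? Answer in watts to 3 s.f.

3260 W

ρ = 1.73×10^-6 Ω·cm = 1.73×10^-8 Ω·m
A = π(0.321/2 mm)² = π(1.6050e-04 m)² = 8.093e-08 m²
R₍20₎ = ρL/A = (1.73×10^-8)(525)/(8.093e-08) = 112.2 Ω
R₍89.6₎ = R₍20₎(1 + αΔT) = 112.2 × (1 + 0.0036×69.6) = 140.3 Ω
P = I²R = (4.82)² × 140.3 = 3260 W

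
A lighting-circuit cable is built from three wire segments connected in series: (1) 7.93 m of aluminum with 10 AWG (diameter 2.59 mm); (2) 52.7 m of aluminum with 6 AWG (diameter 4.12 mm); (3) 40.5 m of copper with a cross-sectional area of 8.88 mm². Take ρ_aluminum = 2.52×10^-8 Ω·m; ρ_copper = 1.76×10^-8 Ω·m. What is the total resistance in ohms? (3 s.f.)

Seg 1: A = π(2.59/2 mm)² = π(1.2950e-03 m)² = 5.269e-06 m²
R_1 = (2.52×10^-8)(7.93)/(5.269e-06) = 0.03793 Ω
Seg 2: A = π(4.12/2 mm)² = π(2.0600e-03 m)² = 1.333e-05 m²
R_2 = (2.52×10^-8)(52.7)/(1.333e-05) = 0.09962 Ω
Seg 3: A = 8.88 mm² = 8.880e-06 m²
R_3 = (1.76×10^-8)(40.5)/(8.880e-06) = 0.08027 Ω
R_total = R_1 + R_2 + R_3 = 0.218 Ω

0.218 Ω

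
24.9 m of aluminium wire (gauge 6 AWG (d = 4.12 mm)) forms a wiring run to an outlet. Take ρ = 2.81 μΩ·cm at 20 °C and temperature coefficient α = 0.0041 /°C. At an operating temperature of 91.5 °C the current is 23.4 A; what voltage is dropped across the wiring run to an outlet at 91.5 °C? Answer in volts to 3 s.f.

ρ = 2.81 μΩ·cm = 2.81×10^-8 Ω·m
A = π(4.12/2 mm)² = π(2.0600e-03 m)² = 1.333e-05 m²
R₍20₎ = ρL/A = (2.81×10^-8)(24.9)/(1.333e-05) = 0.05248 Ω
R₍91.5₎ = R₍20₎(1 + αΔT) = 0.05248 × (1 + 0.0041×71.5) = 0.06787 Ω
V = IR = 23.4 × 0.06787 = 1.59 V

1.59 V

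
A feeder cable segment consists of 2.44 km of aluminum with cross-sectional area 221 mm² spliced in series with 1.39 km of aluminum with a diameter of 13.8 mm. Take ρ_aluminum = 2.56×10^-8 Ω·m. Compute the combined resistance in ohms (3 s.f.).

Segment 1: A = 221 mm² = 2.210e-04 m²
R₁ = ρL/A = (2.56×10^-8)(2440)/(2.210e-04) = 0.2826 Ω
Segment 2: A = π(d/2)² = π(6.9000e-03 m)² = 1.496e-04 m²
R₂ = (2.56×10^-8)(1390)/(1.496e-04) = 0.2379 Ω
R = R₁ + R₂ = 0.521 Ω

0.521 Ω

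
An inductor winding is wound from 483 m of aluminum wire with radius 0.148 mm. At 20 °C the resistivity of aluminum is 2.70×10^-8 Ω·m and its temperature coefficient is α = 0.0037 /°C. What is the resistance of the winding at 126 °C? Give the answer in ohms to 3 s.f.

264 Ω

A = πr² = π(1.4800e-04 m)² = 6.881e-08 m²
R₍20°C₎ = ρL/A = (2.70×10^-8)(483)/(6.881e-08) = 189.5 Ω
R = R₀(1 + αΔT) = 189.5(1 + 0.0037×106) = 264 Ω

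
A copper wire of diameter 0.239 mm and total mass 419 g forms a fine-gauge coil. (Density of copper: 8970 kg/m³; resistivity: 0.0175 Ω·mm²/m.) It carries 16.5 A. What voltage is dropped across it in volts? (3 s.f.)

ρ = 0.0175 Ω·mm²/m = 1.75×10^-8 Ω·m
A = π(d/2)² = π(1.1950e-04 m)² = 4.4863e-08 m²
L = m/(density·A) = 0.419/(8970×4.4863e-08) = 1041 m
R = ρL/A = (1.75×10^-8)(1041)/(4.4863e-08) = 406.2 Ω
V = IR = 16.5 × 406.2 = 6700 V

6700 V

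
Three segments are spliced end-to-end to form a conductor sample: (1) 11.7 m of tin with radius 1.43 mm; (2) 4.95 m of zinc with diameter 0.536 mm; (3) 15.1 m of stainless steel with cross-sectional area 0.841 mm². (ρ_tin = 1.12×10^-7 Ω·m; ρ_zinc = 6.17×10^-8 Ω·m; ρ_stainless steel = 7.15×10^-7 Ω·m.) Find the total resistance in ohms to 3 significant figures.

14.4 Ω

Seg 1: A = πr² = π(1.4300e-03 m)² = 6.424e-06 m²
R_1 = (1.12×10^-7)(11.7)/(6.424e-06) = 0.204 Ω
Seg 2: A = π(d/2)² = π(2.6800e-04 m)² = 2.256e-07 m²
R_2 = (6.17×10^-8)(4.95)/(2.256e-07) = 1.354 Ω
Seg 3: A = 0.841 mm² = 8.410e-07 m²
R_3 = (7.15×10^-7)(15.1)/(8.410e-07) = 12.84 Ω
R_total = R_1 + R_2 + R_3 = 14.4 Ω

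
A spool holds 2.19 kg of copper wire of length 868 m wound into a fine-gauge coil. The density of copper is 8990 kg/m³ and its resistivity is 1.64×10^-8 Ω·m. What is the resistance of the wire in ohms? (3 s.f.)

A = m/(density·L) = 2.19/(8990×868) = 2.8065e-07 m²
R = ρL/A = (1.64×10^-8)(868)/(2.8065e-07) = 50.7 Ω

50.7 Ω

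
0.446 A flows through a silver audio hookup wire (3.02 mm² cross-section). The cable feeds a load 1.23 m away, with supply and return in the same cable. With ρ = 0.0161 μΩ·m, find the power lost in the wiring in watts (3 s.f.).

0.00261 W

ρ = 0.0161 μΩ·m = 1.61×10^-8 Ω·m
A = 3.02 mm² = 3.020e-06 m²
Total conductor length (both ways) L = 2 × 1.23 = 2.46 m
R = ρL/A = (1.61×10^-8)(2.46)/(3.020e-06) = 0.01311 Ω
P = I²R = (0.446)² × 0.01311 = 0.00261 W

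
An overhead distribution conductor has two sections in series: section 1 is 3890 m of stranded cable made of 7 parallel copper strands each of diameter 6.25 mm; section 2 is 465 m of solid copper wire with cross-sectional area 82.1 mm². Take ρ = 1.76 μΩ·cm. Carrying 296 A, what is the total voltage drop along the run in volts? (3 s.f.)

124 V

ρ = 1.76 μΩ·cm = 1.76×10^-8 Ω·m
Section 1: A_strand = π(3.1250e-03)² = 3.068e-05 m²; R₁ = ρL/(N·A_s) = (1.76×10^-8)(3890)/(7×3.068e-05) = 0.3188 Ω
Section 2: A = 82.1 mm² = 8.210e-05 m²
R₂ = (1.76×10^-8)(465)/(8.210e-05) = 0.09968 Ω
R = R₁ + R₂ = 0.4185 Ω
V = IR = 296 × 0.4185 = 124 V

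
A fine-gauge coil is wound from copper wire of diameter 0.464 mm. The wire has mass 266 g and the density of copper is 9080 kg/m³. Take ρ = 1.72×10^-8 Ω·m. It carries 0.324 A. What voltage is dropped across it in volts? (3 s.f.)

A = π(d/2)² = π(2.3200e-04 m)² = 1.6909e-07 m²
L = m/(density·A) = 0.266/(9080×1.6909e-07) = 173.2 m
R = ρL/A = (1.72×10^-8)(173.2)/(1.6909e-07) = 17.62 Ω
V = IR = 0.324 × 17.62 = 5.71 V

5.71 V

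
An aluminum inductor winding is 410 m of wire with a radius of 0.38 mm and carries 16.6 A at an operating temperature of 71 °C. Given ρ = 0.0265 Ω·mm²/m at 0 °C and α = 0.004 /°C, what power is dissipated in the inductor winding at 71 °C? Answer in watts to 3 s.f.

ρ = 0.0265 Ω·mm²/m = 2.65×10^-8 Ω·m
A = πr² = π(3.8000e-04 m)² = 4.536e-07 m²
R₍0₎ = ρL/A = (2.65×10^-8)(410)/(4.536e-07) = 23.95 Ω
R₍71₎ = R₍0₎(1 + αΔT) = 23.95 × (1 + 0.004×71) = 30.75 Ω
P = I²R = (16.6)² × 30.75 = 8470 W

8470 W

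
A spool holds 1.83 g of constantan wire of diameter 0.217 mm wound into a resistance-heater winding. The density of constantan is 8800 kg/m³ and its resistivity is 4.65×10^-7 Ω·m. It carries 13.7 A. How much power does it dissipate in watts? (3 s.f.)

A = π(d/2)² = π(1.0850e-04 m)² = 3.6984e-08 m²
L = m/(density·A) = 0.00183/(8800×3.6984e-08) = 5.623 m
R = ρL/A = (4.65×10^-7)(5.623)/(3.6984e-08) = 70.7 Ω
P = I²R = (13.7)² × 70.7 = 13300 W

13300 W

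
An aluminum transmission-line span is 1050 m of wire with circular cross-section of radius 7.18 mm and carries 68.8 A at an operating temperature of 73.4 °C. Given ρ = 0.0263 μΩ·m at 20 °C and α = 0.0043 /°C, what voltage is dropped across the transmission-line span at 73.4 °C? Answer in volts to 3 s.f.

ρ = 0.0263 μΩ·m = 2.63×10^-8 Ω·m
A = πr² = π(7.1800e-03 m)² = 1.620e-04 m²
R₍20₎ = ρL/A = (2.63×10^-8)(1050)/(1.620e-04) = 0.1705 Ω
R₍73.4₎ = R₍20₎(1 + αΔT) = 0.1705 × (1 + 0.0043×53.4) = 0.2097 Ω
V = IR = 68.8 × 0.2097 = 14.4 V

14.4 V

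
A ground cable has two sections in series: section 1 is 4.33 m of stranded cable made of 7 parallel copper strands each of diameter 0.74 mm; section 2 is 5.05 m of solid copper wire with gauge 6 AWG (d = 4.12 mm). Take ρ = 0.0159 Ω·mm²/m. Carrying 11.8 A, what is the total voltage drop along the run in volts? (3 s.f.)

ρ = 0.0159 Ω·mm²/m = 1.59×10^-8 Ω·m
Section 1: A_strand = π(3.7000e-04)² = 4.301e-07 m²; R₁ = ρL/(N·A_s) = (1.59×10^-8)(4.33)/(7×4.301e-07) = 0.02287 Ω
Section 2: A = π(4.12/2 mm)² = π(2.0600e-03 m)² = 1.333e-05 m²
R₂ = (1.59×10^-8)(5.05)/(1.333e-05) = 0.006023 Ω
R = R₁ + R₂ = 0.02889 Ω
V = IR = 11.8 × 0.02889 = 0.341 V

0.341 V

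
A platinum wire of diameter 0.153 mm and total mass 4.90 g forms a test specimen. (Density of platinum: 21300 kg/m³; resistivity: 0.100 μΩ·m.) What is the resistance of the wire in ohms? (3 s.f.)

ρ = 0.100 μΩ·m = 1.00×10^-7 Ω·m
A = π(d/2)² = π(7.6500e-05 m)² = 1.8385e-08 m²
L = m/(density·A) = 0.0049/(21300×1.8385e-08) = 12.51 m
R = ρL/A = (1.00×10^-7)(12.51)/(1.8385e-08) = 68.1 Ω

68.1 Ω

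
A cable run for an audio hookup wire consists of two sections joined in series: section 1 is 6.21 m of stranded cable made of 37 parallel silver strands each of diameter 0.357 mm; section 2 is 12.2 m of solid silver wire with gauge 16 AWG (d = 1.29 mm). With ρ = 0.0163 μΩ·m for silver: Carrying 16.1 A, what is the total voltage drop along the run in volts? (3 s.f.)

2.89 V

ρ = 0.0163 μΩ·m = 1.63×10^-8 Ω·m
Section 1: A_strand = π(1.7850e-04)² = 1.001e-07 m²; R₁ = ρL/(N·A_s) = (1.63×10^-8)(6.21)/(37×1.001e-07) = 0.02733 Ω
Section 2: A = π(1.29/2 mm)² = π(6.4500e-04 m)² = 1.307e-06 m²
R₂ = (1.63×10^-8)(12.2)/(1.307e-06) = 0.1522 Ω
R = R₁ + R₂ = 0.1795 Ω
V = IR = 16.1 × 0.1795 = 2.89 V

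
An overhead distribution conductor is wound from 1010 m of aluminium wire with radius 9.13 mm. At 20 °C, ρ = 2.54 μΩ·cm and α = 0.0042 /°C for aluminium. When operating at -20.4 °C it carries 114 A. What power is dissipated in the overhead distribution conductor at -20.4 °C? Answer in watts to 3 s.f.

1060 W

ρ = 2.54 μΩ·cm = 2.54×10^-8 Ω·m
A = πr² = π(9.1300e-03 m)² = 2.619e-04 m²
R₍20₎ = ρL/A = (2.54×10^-8)(1010)/(2.619e-04) = 0.09796 Ω
R₍-20.4₎ = R₍20₎(1 + αΔT) = 0.09796 × (1 + 0.0042×-40.4) = 0.08134 Ω
P = I²R = (114)² × 0.08134 = 1060 W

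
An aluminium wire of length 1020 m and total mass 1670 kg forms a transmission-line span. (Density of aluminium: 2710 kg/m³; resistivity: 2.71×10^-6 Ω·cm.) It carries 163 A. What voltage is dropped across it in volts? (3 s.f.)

ρ = 2.71×10^-6 Ω·cm = 2.71×10^-8 Ω·m
A = m/(density·L) = 1670/(2710×1020) = 6.0415e-04 m²
R = ρL/A = (2.71×10^-8)(1020)/(6.0415e-04) = 0.04575 Ω
V = IR = 163 × 0.04575 = 7.46 V

7.46 V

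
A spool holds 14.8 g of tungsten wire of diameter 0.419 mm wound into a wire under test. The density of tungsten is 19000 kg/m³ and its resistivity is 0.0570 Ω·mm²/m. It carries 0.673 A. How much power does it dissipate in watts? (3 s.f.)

1.06 W

ρ = 0.0570 Ω·mm²/m = 5.70×10^-8 Ω·m
A = π(d/2)² = π(2.0950e-04 m)² = 1.3789e-07 m²
L = m/(density·A) = 0.0148/(19000×1.3789e-07) = 5.649 m
R = ρL/A = (5.70×10^-8)(5.649)/(1.3789e-07) = 2.335 Ω
P = I²R = (0.673)² × 2.335 = 1.06 W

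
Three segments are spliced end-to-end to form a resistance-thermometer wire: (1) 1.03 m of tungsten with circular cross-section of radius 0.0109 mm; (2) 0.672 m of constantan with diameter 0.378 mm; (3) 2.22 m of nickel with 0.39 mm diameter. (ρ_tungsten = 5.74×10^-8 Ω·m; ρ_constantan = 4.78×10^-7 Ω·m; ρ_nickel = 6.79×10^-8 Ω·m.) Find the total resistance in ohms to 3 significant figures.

163 Ω

Seg 1: A = πr² = π(1.0900e-05 m)² = 3.733e-10 m²
R_1 = (5.74×10^-8)(1.03)/(3.733e-10) = 158.4 Ω
Seg 2: A = π(d/2)² = π(1.8900e-04 m)² = 1.122e-07 m²
R_2 = (4.78×10^-7)(0.672)/(1.122e-07) = 2.862 Ω
Seg 3: A = π(d/2)² = π(1.9500e-04 m)² = 1.195e-07 m²
R_3 = (6.79×10^-8)(2.22)/(1.195e-07) = 1.262 Ω
R_total = R_1 + R_2 + R_3 = 163 Ω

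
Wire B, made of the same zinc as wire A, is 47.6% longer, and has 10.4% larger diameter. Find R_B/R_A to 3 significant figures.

R ∝ L/d², so R_B/R_A = (1 + 47.6/100) × (1 + 10.4/100)⁻²
= 1.476 × 0.8205 = 1.21

1.21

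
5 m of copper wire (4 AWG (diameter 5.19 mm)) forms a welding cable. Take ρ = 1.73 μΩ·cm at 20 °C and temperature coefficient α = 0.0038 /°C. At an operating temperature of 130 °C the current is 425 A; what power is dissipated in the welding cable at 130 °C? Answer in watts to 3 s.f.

ρ = 1.73 μΩ·cm = 1.73×10^-8 Ω·m
A = π(5.19/2 mm)² = π(2.5950e-03 m)² = 2.116e-05 m²
R₍20₎ = ρL/A = (1.73×10^-8)(5)/(2.116e-05) = 0.004089 Ω
R₍130₎ = R₍20₎(1 + αΔT) = 0.004089 × (1 + 0.0038×110) = 0.005798 Ω
P = I²R = (425)² × 0.005798 = 1050 W

1050 W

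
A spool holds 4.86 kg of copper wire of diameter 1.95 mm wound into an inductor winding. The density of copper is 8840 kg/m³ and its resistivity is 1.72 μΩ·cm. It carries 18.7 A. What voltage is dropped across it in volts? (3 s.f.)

19.8 V

ρ = 1.72 μΩ·cm = 1.72×10^-8 Ω·m
A = π(d/2)² = π(9.7500e-04 m)² = 2.9865e-06 m²
L = m/(density·A) = 4.86/(8840×2.9865e-06) = 184.1 m
R = ρL/A = (1.72×10^-8)(184.1)/(2.9865e-06) = 1.06 Ω
V = IR = 18.7 × 1.06 = 19.8 V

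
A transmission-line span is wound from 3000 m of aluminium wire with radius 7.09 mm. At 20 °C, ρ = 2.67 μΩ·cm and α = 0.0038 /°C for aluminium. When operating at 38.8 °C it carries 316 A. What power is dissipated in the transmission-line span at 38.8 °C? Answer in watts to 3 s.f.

ρ = 2.67 μΩ·cm = 2.67×10^-8 Ω·m
A = πr² = π(7.0900e-03 m)² = 1.579e-04 m²
R₍20₎ = ρL/A = (2.67×10^-8)(3000)/(1.579e-04) = 0.5072 Ω
R₍38.8₎ = R₍20₎(1 + αΔT) = 0.5072 × (1 + 0.0038×18.8) = 0.5434 Ω
P = I²R = (316)² × 0.5434 = 54300 W

54300 W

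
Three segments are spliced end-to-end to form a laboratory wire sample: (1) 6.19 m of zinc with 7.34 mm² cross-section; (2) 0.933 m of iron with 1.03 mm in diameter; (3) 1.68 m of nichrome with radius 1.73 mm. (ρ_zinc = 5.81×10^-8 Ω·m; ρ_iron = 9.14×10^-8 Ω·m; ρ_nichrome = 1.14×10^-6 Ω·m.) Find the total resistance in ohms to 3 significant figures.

Seg 1: A = 7.34 mm² = 7.340e-06 m²
R_1 = (5.81×10^-8)(6.19)/(7.340e-06) = 0.049 Ω
Seg 2: A = π(d/2)² = π(5.1500e-04 m)² = 8.332e-07 m²
R_2 = (9.14×10^-8)(0.933)/(8.332e-07) = 0.1023 Ω
Seg 3: A = πr² = π(1.7300e-03 m)² = 9.402e-06 m²
R_3 = (1.14×10^-6)(1.68)/(9.402e-06) = 0.2037 Ω
R_total = R_1 + R_2 + R_3 = 0.355 Ω

0.355 Ω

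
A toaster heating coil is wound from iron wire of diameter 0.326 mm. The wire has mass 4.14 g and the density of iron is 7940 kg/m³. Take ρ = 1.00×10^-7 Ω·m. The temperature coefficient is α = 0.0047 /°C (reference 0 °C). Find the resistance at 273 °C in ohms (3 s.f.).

17.1 Ω

A = π(d/2)² = π(1.6300e-04 m)² = 8.3469e-08 m²
L = m/(density·A) = 0.00414/(7940×8.3469e-08) = 6.247 m
R = ρL/A = (1.00×10^-7)(6.247)/(8.3469e-08) = 7.484 Ω
R(273 °C) = 7.484 × (1 + 0.0047×273) = 17.1 Ω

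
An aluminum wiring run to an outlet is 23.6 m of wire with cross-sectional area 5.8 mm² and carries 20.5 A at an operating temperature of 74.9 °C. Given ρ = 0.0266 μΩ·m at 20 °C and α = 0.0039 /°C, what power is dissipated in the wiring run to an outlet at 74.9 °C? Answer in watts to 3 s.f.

ρ = 0.0266 μΩ·m = 2.66×10^-8 Ω·m
A = 5.8 mm² = 5.800e-06 m²
R₍20₎ = ρL/A = (2.66×10^-8)(23.6)/(5.800e-06) = 0.1082 Ω
R₍74.9₎ = R₍20₎(1 + αΔT) = 0.1082 × (1 + 0.0039×54.9) = 0.1314 Ω
P = I²R = (20.5)² × 0.1314 = 55.2 W

55.2 W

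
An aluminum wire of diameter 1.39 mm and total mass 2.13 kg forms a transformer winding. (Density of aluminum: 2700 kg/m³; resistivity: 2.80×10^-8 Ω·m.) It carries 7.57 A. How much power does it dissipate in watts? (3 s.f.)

550 W

A = π(d/2)² = π(6.9500e-04 m)² = 1.5175e-06 m²
L = m/(density·A) = 2.13/(2700×1.5175e-06) = 519.9 m
R = ρL/A = (2.80×10^-8)(519.9)/(1.5175e-06) = 9.593 Ω
P = I²R = (7.57)² × 9.593 = 550 W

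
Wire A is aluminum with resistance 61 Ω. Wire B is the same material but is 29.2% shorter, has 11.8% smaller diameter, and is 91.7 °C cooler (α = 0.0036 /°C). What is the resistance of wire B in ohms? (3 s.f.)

R ∝ ρL/d² with ρ ∝ (1+αΔT), so R_B/R_A = (1 − 29.2/100) × (1 − 11.8/100)⁻² × (1 − 0.0036×91.7)
= 0.708 × 1.286 × 0.6699 = 0.6097
R_B = 0.6097 × 61 = 37.2 Ω

37.2 Ω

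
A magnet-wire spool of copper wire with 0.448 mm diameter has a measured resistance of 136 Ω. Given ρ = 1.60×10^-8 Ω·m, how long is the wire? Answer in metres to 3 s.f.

1340 m

A = π(d/2)² = π(2.2400e-04 m)² = 1.576e-07 m²
L = RA/ρ = (136)(1.576e-07)/(1.60×10^-8) = 1340 m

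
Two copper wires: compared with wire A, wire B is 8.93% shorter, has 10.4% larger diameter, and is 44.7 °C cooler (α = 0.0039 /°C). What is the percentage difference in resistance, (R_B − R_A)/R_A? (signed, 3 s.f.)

R ∝ ρL/d² with ρ ∝ (1+αΔT), so R_B/R_A = (1 − 8.93/100) × (1 + 10.4/100)⁻² × (1 − 0.0039×44.7)
= 0.9107 × 0.8205 × 0.8257 = 0.6169
(R_B − R_A)/R_A = 0.6169 − 1 = -38.3%

-38.3%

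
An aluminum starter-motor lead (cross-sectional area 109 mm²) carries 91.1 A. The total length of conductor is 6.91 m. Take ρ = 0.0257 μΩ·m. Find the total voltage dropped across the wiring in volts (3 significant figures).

ρ = 0.0257 μΩ·m = 2.57×10^-8 Ω·m
A = 109 mm² = 1.090e-04 m²
R = ρL/A = (2.57×10^-8)(6.91)/(1.090e-04) = 0.001629 Ω
V = IR = 91.1 × 0.001629 = 0.148 V

0.148 V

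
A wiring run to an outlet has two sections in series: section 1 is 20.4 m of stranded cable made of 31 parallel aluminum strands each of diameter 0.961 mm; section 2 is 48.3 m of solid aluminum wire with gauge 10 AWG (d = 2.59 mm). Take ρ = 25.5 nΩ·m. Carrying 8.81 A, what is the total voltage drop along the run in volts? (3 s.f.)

2.26 V

ρ = 25.5 nΩ·m = 2.55×10^-8 Ω·m
Section 1: A_strand = π(4.8050e-04)² = 7.253e-07 m²; R₁ = ρL/(N·A_s) = (2.55×10^-8)(20.4)/(31×7.253e-07) = 0.02314 Ω
Section 2: A = π(2.59/2 mm)² = π(1.2950e-03 m)² = 5.269e-06 m²
R₂ = (2.55×10^-8)(48.3)/(5.269e-06) = 0.2338 Ω
R = R₁ + R₂ = 0.2569 Ω
V = IR = 8.81 × 0.2569 = 2.26 V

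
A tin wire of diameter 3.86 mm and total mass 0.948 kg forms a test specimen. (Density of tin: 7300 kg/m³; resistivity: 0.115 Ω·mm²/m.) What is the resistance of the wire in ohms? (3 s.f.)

ρ = 0.115 Ω·mm²/m = 1.15×10^-7 Ω·m
A = π(d/2)² = π(1.9300e-03 m)² = 1.1702e-05 m²
L = m/(density·A) = 0.948/(7300×1.1702e-05) = 11.1 m
R = ρL/A = (1.15×10^-7)(11.1)/(1.1702e-05) = 0.109 Ω

0.109 Ω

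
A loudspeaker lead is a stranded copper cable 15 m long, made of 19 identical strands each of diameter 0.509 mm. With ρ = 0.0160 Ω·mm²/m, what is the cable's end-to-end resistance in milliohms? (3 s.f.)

62.1 mΩ

ρ = 0.0160 Ω·mm²/m = 1.60×10^-8 Ω·m
A_strand = π(2.5450e-04 m)² = 2.035e-07 m²
R_strand = ρL/A = (1.60×10^-8)(15)/(2.035e-07) = 1.179 Ω
R_total = R_strand/N = 1.179/19 = 62.1 mΩ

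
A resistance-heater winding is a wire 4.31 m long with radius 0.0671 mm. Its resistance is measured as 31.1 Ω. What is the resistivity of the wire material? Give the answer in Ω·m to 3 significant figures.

1.02×10^-7 Ω·m

A = πr² = π(6.7100e-05 m)² = 1.414e-08 m²
ρ = RA/L = (31.1)(1.414e-08)/(4.31) = 1.02×10^-7 Ω·m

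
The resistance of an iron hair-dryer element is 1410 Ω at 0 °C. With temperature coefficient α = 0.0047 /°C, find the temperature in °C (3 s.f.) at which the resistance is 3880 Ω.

R = R₀(1 + α(T − T₀)) ⇒ T = T₀ + (R/R₀ − 1)/α
T = 0 + (3880/1410 − 1)/0.0047 = 0 + (1.752)/0.0047 = 373 °C

373 °C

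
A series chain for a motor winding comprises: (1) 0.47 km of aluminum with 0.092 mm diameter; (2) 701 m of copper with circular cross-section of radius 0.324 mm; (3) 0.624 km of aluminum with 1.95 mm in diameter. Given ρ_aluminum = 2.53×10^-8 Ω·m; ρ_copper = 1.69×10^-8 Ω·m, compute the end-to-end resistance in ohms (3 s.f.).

1830 Ω

Seg 1: A = π(d/2)² = π(4.6000e-05 m)² = 6.648e-09 m²
R_1 = (2.53×10^-8)(470)/(6.648e-09) = 1789 Ω
Seg 2: A = πr² = π(3.2400e-04 m)² = 3.298e-07 m²
R_2 = (1.69×10^-8)(701)/(3.298e-07) = 35.92 Ω
Seg 3: A = π(d/2)² = π(9.7500e-04 m)² = 2.986e-06 m²
R_3 = (2.53×10^-8)(624)/(2.986e-06) = 5.286 Ω
R_total = R_1 + R_2 + R_3 = 1830 Ω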